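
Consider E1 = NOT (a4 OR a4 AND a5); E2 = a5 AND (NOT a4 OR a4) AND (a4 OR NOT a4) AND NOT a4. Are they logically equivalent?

E1: NOT (a4 OR a4 AND a5)
    = NOT a4   (absorption)
E2: a5 AND (NOT a4 OR a4) AND (a4 OR NOT a4) AND NOT a4
    = a5 AND (a4 OR NOT a4) AND NOT a4   (complement / identity)
    = a5 AND NOT a4   (complement / identity)
These differ: at a4=0, a5=0, E1 = 1 but E2 = 0.

No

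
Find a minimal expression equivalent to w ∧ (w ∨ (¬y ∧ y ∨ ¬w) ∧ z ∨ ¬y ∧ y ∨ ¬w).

w ∧ (w ∨ (¬y ∧ y ∨ ¬w) ∧ z ∨ ¬y ∧ y ∨ ¬w)
= w ∧ (w ∨ ¬y ∧ y ∨ ¬w)   — absorption
= w ∧ (w ∨ ¬w)   — complement / identity
= w   — complement / identity

w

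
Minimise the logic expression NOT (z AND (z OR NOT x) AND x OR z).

NOT (z AND (z OR NOT x) AND x OR z)
= NOT (z AND x OR z)   (absorption)
= NOT z   (absorption)

NOT z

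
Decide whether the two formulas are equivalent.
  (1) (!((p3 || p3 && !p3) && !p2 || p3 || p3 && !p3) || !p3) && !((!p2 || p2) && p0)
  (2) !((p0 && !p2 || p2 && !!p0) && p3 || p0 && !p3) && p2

E1: (!((p3 || p3 && !p3) && !p2 || p3 || p3 && !p3) || !p3) && !((!p2 || p2) && p0)
    = (!((p3 || p3 && !p3) && !p2 || p3 || p3 && !p3) || !p3) && !p0
    = (!(p3 || p3 && !p3) || !p3) && !p0
    = (!p3 || !p3) && !p0
    = !p3 && !p0
E2: !((p0 && !p2 || p2 && !!p0) && p3 || p0 && !p3) && p2
    = !((p0 && !p2 || p2 && p0) && p3 || p0 && !p3) && p2
    = !(p0 && p3 || p0 && !p3) && p2
    = !p0 && p2
These differ: at p0=0, p2=0, p3=0, E1 = 1 but E2 = 0.

No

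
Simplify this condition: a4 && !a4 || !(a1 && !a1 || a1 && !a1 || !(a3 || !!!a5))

a4 && !a4 || !(a1 && !a1 || a1 && !a1 || !(a3 || !!!a5))
= a4 && !a4 || !(a1 && !a1 || !(a3 || !!!a5))   — complement / identity
= !(a1 && !a1 || !(a3 || !!!a5))   — complement / identity
= !!(a3 || !!!a5)   — complement / identity
= !!(a3 || !a5)   — double negation
= a3 || !a5   — double negation

a3 || !a5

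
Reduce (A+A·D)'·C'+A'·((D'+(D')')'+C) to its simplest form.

(A+A·D)'·C'+A'·((D'+(D')')'+C)
= (A+A·D)'·C'+A'·(D·D'+C)   (De Morgan)
= (A+A·D)'·C'+A'·C   (complement / identity)
= A'·C'+A'·C   (absorption)
= A'   (distribution)

A'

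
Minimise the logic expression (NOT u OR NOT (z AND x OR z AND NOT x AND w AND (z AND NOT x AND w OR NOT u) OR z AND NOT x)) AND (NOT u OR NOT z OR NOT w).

(NOT u OR NOT (z AND x OR z AND NOT x AND w AND (z AND NOT x AND w OR NOT u) OR z AND NOT x)) AND (NOT u OR NOT z OR NOT w)
= (NOT u OR NOT (z AND x OR z AND NOT x AND w OR z AND NOT x)) AND (NOT u OR NOT z OR NOT w)
= (NOT u OR NOT (z AND x OR z AND NOT x)) AND (NOT u OR NOT z OR NOT w)
= (NOT u OR NOT z) AND (NOT u OR NOT z OR NOT w)
= NOT u OR NOT z

NOT u OR NOT z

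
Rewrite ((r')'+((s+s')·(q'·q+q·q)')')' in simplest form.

((r')'+((s+s')·(q'·q+q·q)')')'
= ((r')'+((q'·q+q·q)')')'   (complement / identity)
= r'·(q'·q+q·q)'   (De Morgan)
= r'·q'   (distribution)

r'·q'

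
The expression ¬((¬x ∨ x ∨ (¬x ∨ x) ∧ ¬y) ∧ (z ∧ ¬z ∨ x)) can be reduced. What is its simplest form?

¬x

¬((¬x ∨ x ∨ (¬x ∨ x) ∧ ¬y) ∧ (z ∧ ¬z ∨ x))
= ¬((¬x ∨ x) ∧ (z ∧ ¬z ∨ x))   [absorption]
= ¬(z ∧ ¬z ∨ x)   [complement / identity]
= ¬x   [complement / identity]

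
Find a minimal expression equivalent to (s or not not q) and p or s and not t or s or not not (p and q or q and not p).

s or q

(s or not not q) and p or s and not t or s or not not (p and q or q and not p)
= (s or not not q) and p or s or not not (p and q or q and not p)   (absorption)
= (s or not not q) and p or s or not not q   (distribution)
= s or not not q   (absorption)
= s or q   (double negation)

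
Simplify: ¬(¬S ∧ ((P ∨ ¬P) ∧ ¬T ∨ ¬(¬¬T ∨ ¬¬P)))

¬(¬S ∧ ((P ∨ ¬P) ∧ ¬T ∨ ¬(¬¬T ∨ ¬¬P)))
= ¬(¬S ∧ (¬T ∨ ¬(¬¬T ∨ ¬¬P)))   — complement / identity
= ¬(¬S ∧ (¬T ∨ ¬T ∧ ¬P))   — De Morgan
= ¬(¬S ∧ ¬T)   — absorption
= S ∨ T   — De Morgan

S ∨ T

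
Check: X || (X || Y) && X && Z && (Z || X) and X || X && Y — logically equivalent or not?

E1: X || (X || Y) && X && Z && (Z || X)
    = X || X && Z && (Z || X)   [absorption]
    = X || X && Z   [absorption]
    = X   [absorption]
E2: X || X && Y
    = X   [absorption]
Both reduce to X, so they are equivalent.

Yes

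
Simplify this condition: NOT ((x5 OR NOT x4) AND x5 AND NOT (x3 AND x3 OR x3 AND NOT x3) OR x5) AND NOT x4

NOT ((x5 OR NOT x4) AND x5 AND NOT (x3 AND x3 OR x3 AND NOT x3) OR x5) AND NOT x4
= NOT ((x5 OR NOT x4) AND x5 AND NOT x3 OR x5) AND NOT x4   — distribution
= NOT (x5 AND NOT x3 OR x5) AND NOT x4   — absorption
= NOT x5 AND NOT x4   — absorption

NOT x5 AND NOT x4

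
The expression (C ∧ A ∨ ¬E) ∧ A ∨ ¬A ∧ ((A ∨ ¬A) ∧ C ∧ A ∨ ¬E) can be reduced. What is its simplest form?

(C ∧ A ∨ ¬E) ∧ A ∨ ¬A ∧ ((A ∨ ¬A) ∧ C ∧ A ∨ ¬E)
= (C ∧ A ∨ ¬E) ∧ A ∨ ¬A ∧ (C ∧ A ∨ ¬E)   (complement / identity)
= C ∧ A ∨ ¬E   (distribution)

C ∧ A ∨ ¬E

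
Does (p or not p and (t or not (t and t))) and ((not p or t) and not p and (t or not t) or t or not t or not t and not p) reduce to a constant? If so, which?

yes, True

(p or not p and (t or not (t and t))) and ((not p or t) and not p and (t or not t) or t or not t or not t and not p)
= (p or not p and (t or not (t and t))) and ((not p or t) and not p and (t or not t) or t or not t)   [absorption]
= (p or not p and (t or not (t and t))) and (not p and (t or not t) or t or not t)   [absorption]
= (p or not p and (t or not t)) and (not p and (t or not t) or t or not t)   [idempotence]
= not p and (t or not t) or p and (t or not t)   [distribution]
= t or not t   [distribution]
= True   [complement]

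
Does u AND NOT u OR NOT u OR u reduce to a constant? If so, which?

u AND NOT u OR NOT u OR u
= NOT u OR u   [complement / identity]
= TRUE   [complement]

yes, True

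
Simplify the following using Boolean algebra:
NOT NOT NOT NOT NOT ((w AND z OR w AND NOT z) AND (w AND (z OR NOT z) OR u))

NOT w

NOT NOT NOT NOT NOT ((w AND z OR w AND NOT z) AND (w AND (z OR NOT z) OR u))
= NOT NOT NOT NOT NOT (w AND (z OR NOT z) AND (w AND (z OR NOT z) OR u))
= NOT NOT NOT NOT NOT (w AND (z OR NOT z))
= NOT NOT NOT (w AND (z OR NOT z))
= NOT (w AND (z OR NOT z))
= NOT w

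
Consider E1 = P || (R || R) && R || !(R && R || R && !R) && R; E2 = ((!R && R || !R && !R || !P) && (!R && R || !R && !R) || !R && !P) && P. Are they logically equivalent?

E1: P || (R || R) && R || !(R && R || R && !R) && R
    = P || R && R || !(R && R || R && !R) && R   [idempotence]
    = P || R && R || !R && R   [distribution]
    = P || R   [distribution]
E2: ((!R && R || !R && !R || !P) && (!R && R || !R && !R) || !R && !P) && P
    = (!R && R || !R && !R || !R && !P) && P   [absorption]
    = (!R || !R && !P) && P   [distribution]
    = !R && P   [absorption]
These differ: at P=0, R=1, E1 = 1 but E2 = 0.

No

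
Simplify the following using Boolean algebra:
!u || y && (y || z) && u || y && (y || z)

!u || y

!u || y && (y || z) && u || y && (y || z)
= !u || y && (y || z)
= !u || y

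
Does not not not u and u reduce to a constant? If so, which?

not not not u and u
= not u and u   — double negation
= False   — complement

yes, False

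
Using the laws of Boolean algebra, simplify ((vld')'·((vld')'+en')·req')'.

vld'+req

((vld')'·((vld')'+en')·req')'
= ((vld')'·req')'   [absorption]
= vld'+req   [De Morgan]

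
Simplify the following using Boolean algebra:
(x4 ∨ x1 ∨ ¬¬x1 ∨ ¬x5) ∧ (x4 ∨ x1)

x4 ∨ x1

(x4 ∨ x1 ∨ ¬¬x1 ∨ ¬x5) ∧ (x4 ∨ x1)
= (x4 ∨ x1 ∨ x1 ∨ ¬x5) ∧ (x4 ∨ x1)   [double negation]
= (x4 ∨ x1 ∨ ¬x5) ∧ (x4 ∨ x1)   [idempotence]
= x4 ∨ x1   [absorption]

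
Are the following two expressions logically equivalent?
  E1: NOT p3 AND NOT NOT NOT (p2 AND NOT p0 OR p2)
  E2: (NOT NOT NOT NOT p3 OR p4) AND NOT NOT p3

E1: NOT p3 AND NOT NOT NOT (p2 AND NOT p0 OR p2)
    = NOT p3 AND NOT NOT NOT p2   (absorption)
    = NOT p3 AND NOT p2   (double negation)
E2: (NOT NOT NOT NOT p3 OR p4) AND NOT NOT p3
    = (NOT NOT p3 OR p4) AND NOT NOT p3   (double negation)
    = NOT NOT p3   (absorption)
    = p3   (double negation)
These differ: at p0=0, p2=0, p3=1, p4=1, E1 = 0 but E2 = 1.

No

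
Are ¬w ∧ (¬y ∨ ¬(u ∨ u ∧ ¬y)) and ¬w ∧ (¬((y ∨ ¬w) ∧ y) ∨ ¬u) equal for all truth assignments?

Yes

E1: ¬w ∧ (¬y ∨ ¬(u ∨ u ∧ ¬y))
    = ¬w ∧ (¬y ∨ ¬u)
E2: ¬w ∧ (¬((y ∨ ¬w) ∧ y) ∨ ¬u)
    = ¬w ∧ (¬y ∨ ¬u)
Both reduce to ¬w ∧ (¬y ∨ ¬u), so they are equivalent.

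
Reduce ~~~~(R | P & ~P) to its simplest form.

R

~~~~(R | P & ~P)
= ~~~~R   (complement / identity)
= ~~R   (double negation)
= R   (double negation)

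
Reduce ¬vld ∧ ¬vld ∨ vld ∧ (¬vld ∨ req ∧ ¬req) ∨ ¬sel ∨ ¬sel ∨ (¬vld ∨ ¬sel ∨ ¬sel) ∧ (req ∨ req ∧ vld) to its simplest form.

¬vld ∨ ¬sel

¬vld ∧ ¬vld ∨ vld ∧ (¬vld ∨ req ∧ ¬req) ∨ ¬sel ∨ ¬sel ∨ (¬vld ∨ ¬sel ∨ ¬sel) ∧ (req ∨ req ∧ vld)
= ¬vld ∧ ¬vld ∨ vld ∧ (¬vld ∨ req ∧ ¬req) ∨ ¬sel ∨ ¬sel ∨ (¬vld ∨ ¬sel ∨ ¬sel) ∧ req   (absorption)
= ¬vld ∧ ¬vld ∨ vld ∧ ¬vld ∨ ¬sel ∨ ¬sel ∨ (¬vld ∨ ¬sel ∨ ¬sel) ∧ req   (complement / identity)
= ¬vld ∨ ¬sel ∨ ¬sel ∨ (¬vld ∨ ¬sel ∨ ¬sel) ∧ req   (distribution)
= ¬vld ∨ ¬sel ∨ ¬sel   (absorption)
= ¬vld ∨ ¬sel   (idempotence)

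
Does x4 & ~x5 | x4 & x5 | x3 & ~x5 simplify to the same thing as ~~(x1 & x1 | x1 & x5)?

No

E1: x4 & ~x5 | x4 & x5 | x3 & ~x5
    = x4 | x3 & ~x5   [distribution]
E2: ~~(x1 & x1 | x1 & x5)
    = ~~((x1 | x5) & x1)   [distribution]
    = ~~x1   [absorption]
    = x1   [double negation]
These differ: at x1=1, x3=0, x4=0, x5=0, E1 = 0 but E2 = 1.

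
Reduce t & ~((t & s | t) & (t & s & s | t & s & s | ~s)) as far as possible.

t & ~((t & s | t) & (t & s & s | t & s & s | ~s))
= t & ~((t & s | t) & (t & s & s | ~s))   [idempotence]
= t & ~((t & s | t) & (t & s | ~s))   [idempotence]
= t & ~(t & ~s | t & s)   [distribution]
= t & ~t   [distribution]
= 0   [complement]

0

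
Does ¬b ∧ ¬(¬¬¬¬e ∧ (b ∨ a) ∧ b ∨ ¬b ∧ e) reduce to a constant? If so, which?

no

¬b ∧ ¬(¬¬¬¬e ∧ (b ∨ a) ∧ b ∨ ¬b ∧ e)
= ¬b ∧ ¬(¬¬e ∧ (b ∨ a) ∧ b ∨ ¬b ∧ e)   — double negation
= ¬b ∧ ¬(¬¬e ∧ b ∨ ¬b ∧ e)   — absorption
= ¬b ∧ ¬(e ∧ b ∨ ¬b ∧ e)   — double negation
= ¬b ∧ ¬e   — distribution
This depends on b, e, so it is not a constant.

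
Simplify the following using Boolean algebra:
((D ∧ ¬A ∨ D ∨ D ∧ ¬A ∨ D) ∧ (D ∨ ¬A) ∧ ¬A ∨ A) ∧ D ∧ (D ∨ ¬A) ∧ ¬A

((D ∧ ¬A ∨ D ∨ D ∧ ¬A ∨ D) ∧ (D ∨ ¬A) ∧ ¬A ∨ A) ∧ D ∧ (D ∨ ¬A) ∧ ¬A
= ((D ∧ ¬A ∨ D) ∧ (D ∨ ¬A) ∧ ¬A ∨ A) ∧ D ∧ (D ∨ ¬A) ∧ ¬A   [idempotence]
= (D ∧ (D ∨ ¬A) ∧ ¬A ∨ A) ∧ D ∧ (D ∨ ¬A) ∧ ¬A   [absorption]
= D ∧ (D ∨ ¬A) ∧ ¬A   [absorption]
= D ∧ ¬A   [absorption]

D ∧ ¬A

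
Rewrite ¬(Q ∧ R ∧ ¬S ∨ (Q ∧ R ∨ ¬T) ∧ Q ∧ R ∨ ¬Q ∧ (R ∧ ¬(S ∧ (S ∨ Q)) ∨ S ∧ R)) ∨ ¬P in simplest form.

¬(Q ∧ R ∧ ¬S ∨ (Q ∧ R ∨ ¬T) ∧ Q ∧ R ∨ ¬Q ∧ (R ∧ ¬(S ∧ (S ∨ Q)) ∨ S ∧ R)) ∨ ¬P
= ¬(Q ∧ R ∧ ¬S ∨ Q ∧ R ∨ ¬Q ∧ (R ∧ ¬(S ∧ (S ∨ Q)) ∨ S ∧ R)) ∨ ¬P
= ¬(Q ∧ R ∨ ¬Q ∧ (R ∧ ¬(S ∧ (S ∨ Q)) ∨ S ∧ R)) ∨ ¬P
= ¬(Q ∧ R ∨ ¬Q ∧ (R ∧ ¬S ∨ S ∧ R)) ∨ ¬P
= ¬(Q ∧ R ∨ ¬Q ∧ R) ∨ ¬P
= ¬R ∨ ¬P

¬R ∨ ¬P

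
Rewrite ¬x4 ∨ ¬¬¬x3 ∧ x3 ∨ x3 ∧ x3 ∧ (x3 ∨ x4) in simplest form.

¬x4 ∨ ¬¬¬x3 ∧ x3 ∨ x3 ∧ x3 ∧ (x3 ∨ x4)
= ¬x4 ∨ ¬x3 ∧ x3 ∨ x3 ∧ x3 ∧ (x3 ∨ x4)   — double negation
= ¬x4 ∨ ¬x3 ∧ x3 ∨ x3 ∧ x3   — absorption
= ¬x4 ∨ x3   — distribution

¬x4 ∨ x3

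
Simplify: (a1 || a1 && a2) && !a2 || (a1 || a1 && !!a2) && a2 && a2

(a1 || a1 && a2) && !a2 || (a1 || a1 && !!a2) && a2 && a2
= (a1 || a1 && a2) && !a2 || (a1 || a1 && !!a2) && a2   [idempotence]
= (a1 || a1 && a2) && !a2 || (a1 || a1 && a2) && a2   [double negation]
= a1 || a1 && a2   [distribution]
= a1   [absorption]

a1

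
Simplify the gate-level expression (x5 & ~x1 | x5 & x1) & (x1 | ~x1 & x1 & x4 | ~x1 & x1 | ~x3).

(x5 & ~x1 | x5 & x1) & (x1 | ~x1 & x1 & x4 | ~x1 & x1 | ~x3)
= (x5 & ~x1 | x5 & x1) & (x1 | ~x1 & x1 | ~x3)   — absorption
= x5 & (x1 | ~x1 & x1 | ~x3)   — distribution
= x5 & (x1 | ~x3)   — complement / identity

x5 & (x1 | ~x3)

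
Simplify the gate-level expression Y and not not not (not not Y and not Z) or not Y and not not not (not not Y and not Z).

not Y or Z

Y and not not not (not not Y and not Z) or not Y and not not not (not not Y and not Z)
= not not not (not not Y and not Z)   — distribution
= not (not not Y and not Z)   — double negation
= not Y or Z   — De Morgan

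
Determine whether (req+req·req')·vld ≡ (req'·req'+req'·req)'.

E1: (req+req·req')·vld
    = req·vld   (complement / identity)
E2: (req'·req'+req'·req)'
    = (req')'   (distribution)
    = req   (double negation)
These differ: at req=1, vld=0, E1 = 0 but E2 = 1.

No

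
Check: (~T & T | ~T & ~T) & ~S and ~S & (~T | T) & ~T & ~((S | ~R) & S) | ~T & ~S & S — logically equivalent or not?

Yes

E1: (~T & T | ~T & ~T) & ~S
    = ~T & ~S
E2: ~S & (~T | T) & ~T & ~((S | ~R) & S) | ~T & ~S & S
    = ~S & (~T | T) & ~T & ~S | ~T & ~S & S
    = ~S & ~T & ~S | ~T & ~S & S
    = ~T & ~S
Both reduce to ~T & ~S, so they are equivalent.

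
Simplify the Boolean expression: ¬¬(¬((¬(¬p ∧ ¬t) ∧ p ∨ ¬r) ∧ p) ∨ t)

¬p ∨ t

¬¬(¬((¬(¬p ∧ ¬t) ∧ p ∨ ¬r) ∧ p) ∨ t)
= ¬((¬(¬p ∧ ¬t) ∧ p ∨ ¬r) ∧ p) ∨ t   [double negation]
= ¬(((p ∨ t) ∧ p ∨ ¬r) ∧ p) ∨ t   [De Morgan]
= ¬((p ∨ ¬r) ∧ p) ∨ t   [absorption]
= ¬p ∨ t   [absorption]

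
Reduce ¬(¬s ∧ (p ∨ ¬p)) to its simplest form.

s

¬(¬s ∧ (p ∨ ¬p))
= ¬¬s   — complement / identity
= s   — double negation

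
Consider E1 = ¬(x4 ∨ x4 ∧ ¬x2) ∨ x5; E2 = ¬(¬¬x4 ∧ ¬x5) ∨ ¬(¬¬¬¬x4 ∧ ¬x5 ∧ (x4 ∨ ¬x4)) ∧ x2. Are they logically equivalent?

E1: ¬(x4 ∨ x4 ∧ ¬x2) ∨ x5
    = ¬x4 ∨ x5
E2: ¬(¬¬x4 ∧ ¬x5) ∨ ¬(¬¬¬¬x4 ∧ ¬x5 ∧ (x4 ∨ ¬x4)) ∧ x2
    = ¬(¬¬x4 ∧ ¬x5) ∨ ¬(¬¬¬¬x4 ∧ ¬x5) ∧ x2
    = ¬(¬¬x4 ∧ ¬x5) ∨ ¬(¬¬x4 ∧ ¬x5) ∧ x2
    = ¬(¬¬x4 ∧ ¬x5)
    = ¬x4 ∨ x5
Both reduce to ¬x4 ∨ x5, so they are equivalent.

Yes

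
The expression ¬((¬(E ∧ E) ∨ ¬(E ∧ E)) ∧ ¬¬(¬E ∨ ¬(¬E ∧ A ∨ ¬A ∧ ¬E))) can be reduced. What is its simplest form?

¬((¬(E ∧ E) ∨ ¬(E ∧ E)) ∧ ¬¬(¬E ∨ ¬(¬E ∧ A ∨ ¬A ∧ ¬E)))
= ¬((¬(E ∧ E) ∨ ¬(E ∧ E)) ∧ ¬¬(¬E ∨ ¬¬E))   — distribution
= ¬(¬(E ∧ E) ∧ ¬¬(¬E ∨ ¬¬E))   — idempotence
= E ∧ E ∨ ¬(¬E ∨ ¬¬E)   — De Morgan
= E ∧ E ∨ E ∧ ¬E   — De Morgan
= E   — distribution

E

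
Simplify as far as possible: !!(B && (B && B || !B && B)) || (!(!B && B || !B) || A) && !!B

!!(B && (B && B || !B && B)) || (!(!B && B || !B) || A) && !!B
= !!(B && B) || (!(!B && B || !B) || A) && !!B   [distribution]
= !!(B && B) || (!!B || A) && !!B   [complement / identity]
= !!B || (!!B || A) && !!B   [idempotence]
= !!B || !!B   [absorption]
= !!B   [idempotence]
= B   [double negation]

B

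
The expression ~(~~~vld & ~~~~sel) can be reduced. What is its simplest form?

vld | ~sel

~(~~~vld & ~~~~sel)
= ~(~~~vld & ~~sel)   [double negation]
= ~(~vld & ~~sel)   [double negation]
= vld | ~sel   [De Morgan]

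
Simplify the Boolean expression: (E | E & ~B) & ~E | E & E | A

E | A

(E | E & ~B) & ~E | E & E | A
= E & ~E | E & E | A   [absorption]
= E | A   [distribution]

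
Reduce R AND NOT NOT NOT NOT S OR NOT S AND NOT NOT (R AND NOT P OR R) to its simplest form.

R

R AND NOT NOT NOT NOT S OR NOT S AND NOT NOT (R AND NOT P OR R)
= R AND NOT NOT NOT NOT S OR NOT S AND NOT NOT R   (absorption)
= R AND NOT NOT NOT NOT S OR NOT S AND R   (double negation)
= R AND NOT NOT S OR NOT S AND R   (double negation)
= R AND S OR NOT S AND R   (double negation)
= R   (distribution)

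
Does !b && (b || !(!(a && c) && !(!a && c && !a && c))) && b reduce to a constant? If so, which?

!b && (b || !(!(a && c) && !(!a && c && !a && c))) && b
= !b && (b || a && c || !a && c && !a && c) && b   [De Morgan]
= !b && (b || a && c || !a && c) && b   [idempotence]
= !b && (b || c) && b   [distribution]
= !b && b   [absorption]
= false   [complement]

yes, False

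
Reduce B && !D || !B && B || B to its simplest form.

B

B && !D || !B && B || B
= B && !D || B
= B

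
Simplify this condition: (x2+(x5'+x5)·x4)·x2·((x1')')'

x2·x1'

(x2+(x5'+x5)·x4)·x2·((x1')')'
= (x2+x4)·x2·((x1')')'   [complement / identity]
= (x2+x4)·x2·x1'   [double negation]
= x2·x1'   [absorption]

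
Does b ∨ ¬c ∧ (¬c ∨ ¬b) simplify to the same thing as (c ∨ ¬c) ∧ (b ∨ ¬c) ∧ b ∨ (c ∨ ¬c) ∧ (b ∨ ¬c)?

Yes

E1: b ∨ ¬c ∧ (¬c ∨ ¬b)
    = b ∨ ¬c   (absorption)
E2: (c ∨ ¬c) ∧ (b ∨ ¬c) ∧ b ∨ (c ∨ ¬c) ∧ (b ∨ ¬c)
    = (c ∨ ¬c) ∧ (b ∨ ¬c)   (absorption)
    = b ∨ ¬c   (complement / identity)
Both reduce to b ∨ ¬c, so they are equivalent.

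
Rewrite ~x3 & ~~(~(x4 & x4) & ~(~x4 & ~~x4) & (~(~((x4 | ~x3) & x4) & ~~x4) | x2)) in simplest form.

~x3 & ~~(~(x4 & x4) & ~(~x4 & ~~x4) & (~(~((x4 | ~x3) & x4) & ~~x4) | x2))
= ~x3 & ~~(~(x4 & x4) & ~(~x4 & ~~x4) & (~(~x4 & ~~x4) | x2))
= ~x3 & ~~(~(x4 & x4) & ~(~x4 & x4) & (~(~x4 & ~~x4) | x2))
= ~x3 & ~~(~(x4 & x4) & ~(~x4 & x4) & (~(~x4 & x4) | x2))
= ~x3 & ~~(~(x4 & x4) & ~(~x4 & x4))
= ~x3 & ~(x4 & x4 | ~x4 & x4)
= ~x3 & ~x4

~x3 & ~x4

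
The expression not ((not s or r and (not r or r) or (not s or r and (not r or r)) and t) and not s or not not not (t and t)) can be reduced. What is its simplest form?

not ((not s or r and (not r or r) or (not s or r and (not r or r)) and t) and not s or not not not (t and t))
= not ((not s or r and (not r or r)) and not s or not not not (t and t))   (absorption)
= not ((not s or r) and not s or not not not (t and t))   (complement / identity)
= not (not s or not not not (t and t))   (absorption)
= not (not s or not (t and t))   (double negation)
= s and t and t   (De Morgan)
= s and t   (idempotence)

s and t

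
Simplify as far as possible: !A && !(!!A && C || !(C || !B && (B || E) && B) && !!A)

!A

!A && !(!!A && C || !(C || !B && (B || E) && B) && !!A)
= !A && !(!!A && C || !(C || !B && B) && !!A)   — absorption
= !A && !(!!A && C || !C && !!A)   — complement / identity
= !A && !!!A   — distribution
= !A && !A   — double negation
= !A   — idempotence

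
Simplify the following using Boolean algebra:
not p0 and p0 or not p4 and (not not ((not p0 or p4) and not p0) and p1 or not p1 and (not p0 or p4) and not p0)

not p0 and p0 or not p4 and (not not ((not p0 or p4) and not p0) and p1 or not p1 and (not p0 or p4) and not p0)
= not p4 and (not not ((not p0 or p4) and not p0) and p1 or not p1 and (not p0 or p4) and not p0)   — complement / identity
= not p4 and ((not p0 or p4) and not p0 and p1 or not p1 and (not p0 or p4) and not p0)   — double negation
= not p4 and (not p0 or p4) and not p0   — distribution
= not p4 and not p0   — absorption

not p4 and not p0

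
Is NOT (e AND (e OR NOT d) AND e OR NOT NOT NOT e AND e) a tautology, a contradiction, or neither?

neither

NOT (e AND (e OR NOT d) AND e OR NOT NOT NOT e AND e)
= NOT (e AND (e OR NOT d) AND e OR NOT e AND e)
= NOT (e AND e OR NOT e AND e)
= NOT e
This depends on e, so it is not a constant.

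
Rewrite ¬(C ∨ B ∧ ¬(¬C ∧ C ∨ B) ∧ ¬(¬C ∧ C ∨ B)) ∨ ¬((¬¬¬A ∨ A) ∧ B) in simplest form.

¬C ∨ ¬B

¬(C ∨ B ∧ ¬(¬C ∧ C ∨ B) ∧ ¬(¬C ∧ C ∨ B)) ∨ ¬((¬¬¬A ∨ A) ∧ B)
= ¬(C ∨ B ∧ ¬(¬C ∧ C ∨ B) ∧ ¬(¬C ∧ C ∨ B)) ∨ ¬((¬A ∨ A) ∧ B)   [double negation]
= ¬(C ∨ B ∧ ¬(¬C ∧ C ∨ B)) ∨ ¬((¬A ∨ A) ∧ B)   [idempotence]
= ¬(C ∨ B ∧ ¬B) ∨ ¬((¬A ∨ A) ∧ B)   [complement / identity]
= ¬C ∨ ¬((¬A ∨ A) ∧ B)   [complement / identity]
= ¬C ∨ ¬B   [complement / identity]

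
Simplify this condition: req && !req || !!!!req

req && !req || !!!!req
= req && !req || !!req   — double negation
= req && !req || req   — double negation
= req   — complement / identity

req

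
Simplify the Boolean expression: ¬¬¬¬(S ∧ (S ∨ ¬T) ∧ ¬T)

¬¬¬¬(S ∧ (S ∨ ¬T) ∧ ¬T)
= ¬¬(S ∧ (S ∨ ¬T) ∧ ¬T)   [double negation]
= ¬¬(S ∧ ¬T)   [absorption]
= S ∧ ¬T   [double negation]

S ∧ ¬T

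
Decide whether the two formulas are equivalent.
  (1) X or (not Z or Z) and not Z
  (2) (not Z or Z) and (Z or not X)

E1: X or (not Z or Z) and not Z
    = X or not Z
E2: (not Z or Z) and (Z or not X)
    = Z or not X
These differ: at X=1, Z=0, E1 = 1 but E2 = 0.

No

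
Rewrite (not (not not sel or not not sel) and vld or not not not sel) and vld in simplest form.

(not (not not sel or not not sel) and vld or not not not sel) and vld
= (not (not not sel or not not sel) and vld or not sel) and vld   (double negation)
= (not sel and not sel and vld or not sel) and vld   (De Morgan)
= (not sel and vld or not sel) and vld   (idempotence)
= not sel and vld   (absorption)

not sel and vld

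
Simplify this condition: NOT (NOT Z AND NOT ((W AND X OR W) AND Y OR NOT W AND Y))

NOT (NOT Z AND NOT ((W AND X OR W) AND Y OR NOT W AND Y))
= NOT (NOT Z AND NOT (W AND Y OR NOT W AND Y))   [absorption]
= NOT (NOT Z AND NOT Y)   [distribution]
= Z OR Y   [De Morgan]

Z OR Y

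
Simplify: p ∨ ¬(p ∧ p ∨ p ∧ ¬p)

p ∨ ¬(p ∧ p ∨ p ∧ ¬p)
= p ∨ ¬p
= True

True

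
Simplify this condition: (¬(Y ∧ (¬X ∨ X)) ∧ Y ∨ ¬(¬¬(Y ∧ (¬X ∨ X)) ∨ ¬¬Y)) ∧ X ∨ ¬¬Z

¬Y ∧ X ∨ Z

(¬(Y ∧ (¬X ∨ X)) ∧ Y ∨ ¬(¬¬(Y ∧ (¬X ∨ X)) ∨ ¬¬Y)) ∧ X ∨ ¬¬Z
= (¬(Y ∧ (¬X ∨ X)) ∧ Y ∨ ¬(Y ∧ (¬X ∨ X)) ∧ ¬Y) ∧ X ∨ ¬¬Z   (De Morgan)
= ¬(Y ∧ (¬X ∨ X)) ∧ X ∨ ¬¬Z   (distribution)
= ¬Y ∧ X ∨ ¬¬Z   (complement / identity)
= ¬Y ∧ X ∨ Z   (double negation)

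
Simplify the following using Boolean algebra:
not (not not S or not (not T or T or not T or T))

not (not not S or not (not T or T or not T or T))
= not (not not S or not (not T or T))   (idempotence)
= not S and (not T or T)   (De Morgan)
= not S   (complement / identity)

not S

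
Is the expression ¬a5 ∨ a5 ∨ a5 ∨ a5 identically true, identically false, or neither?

¬a5 ∨ a5 ∨ a5 ∨ a5
= ¬a5 ∨ a5 ∨ a5   (idempotence)
= ¬a5 ∨ a5   (idempotence)
= True   (complement)

identically true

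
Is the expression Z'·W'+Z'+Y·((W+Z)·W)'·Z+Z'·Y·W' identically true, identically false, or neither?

neither

Z'·W'+Z'+Y·((W+Z)·W)'·Z+Z'·Y·W'
= Z'·W'+Z'+Y·W'·Z+Z'·Y·W'   — absorption
= Z'+Y·W'·Z+Z'·Y·W'   — absorption
= Z'+Y·W'   — distribution
This depends on W, Y, Z, so it is not a constant.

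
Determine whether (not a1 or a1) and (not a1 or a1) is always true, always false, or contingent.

always true

(not a1 or a1) and (not a1 or a1)
= not a1 or a1   (complement / identity)
= True   (complement)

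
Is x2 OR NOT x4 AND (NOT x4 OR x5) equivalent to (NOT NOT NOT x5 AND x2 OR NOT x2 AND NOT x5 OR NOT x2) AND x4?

No

E1: x2 OR NOT x4 AND (NOT x4 OR x5)
    = x2 OR NOT x4   — absorption
E2: (NOT NOT NOT x5 AND x2 OR NOT x2 AND NOT x5 OR NOT x2) AND x4
    = (NOT x5 AND x2 OR NOT x2 AND NOT x5 OR NOT x2) AND x4   — double negation
    = (NOT x5 OR NOT x2) AND x4   — distribution
These differ: at x2=1, x4=0, x5=1, E1 = 1 but E2 = 0.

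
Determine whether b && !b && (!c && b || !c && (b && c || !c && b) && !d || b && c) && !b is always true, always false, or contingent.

b && !b && (!c && b || !c && (b && c || !c && b) && !d || b && c) && !b
= b && !b && (!c && b || !c && b && !d || b && c) && !b   (distribution)
= b && !b && (!c && b || b && c) && !b   (absorption)
= b && !b && b && !b   (distribution)
= b && !b   (idempotence)
= false   (complement)

always false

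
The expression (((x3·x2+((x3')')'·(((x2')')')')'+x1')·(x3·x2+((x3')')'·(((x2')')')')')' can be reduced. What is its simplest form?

(((x3·x2+((x3')')'·(((x2')')')')'+x1')·(x3·x2+((x3')')'·(((x2')')')')')'
= ((x3·x2+((x3')')'·(((x2')')')')')'
= ((x3·x2+x3'·(((x2')')')')')'
= ((x3·x2+x3'·(x2')')')'
= ((x3·x2+x3'·x2)')'
= (x2')'
= x2

x2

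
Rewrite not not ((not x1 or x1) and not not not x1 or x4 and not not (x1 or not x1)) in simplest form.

not not ((not x1 or x1) and not not not x1 or x4 and not not (x1 or not x1))
= not not ((not x1 or x1) and not not not x1 or x4 and (x1 or not x1))   (double negation)
= not not ((not x1 or x1) and not not not x1 or x4)   (complement / identity)
= not not ((not x1 or x1) and not x1 or x4)   (double negation)
= (not x1 or x1) and not x1 or x4   (double negation)
= not x1 or x4   (complement / identity)

not x1 or x4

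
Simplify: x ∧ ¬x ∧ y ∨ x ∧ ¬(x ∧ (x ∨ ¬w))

False

x ∧ ¬x ∧ y ∨ x ∧ ¬(x ∧ (x ∨ ¬w))
= x ∧ ¬x ∧ y ∨ x ∧ ¬x   (absorption)
= x ∧ ¬x   (absorption)
= False   (complement)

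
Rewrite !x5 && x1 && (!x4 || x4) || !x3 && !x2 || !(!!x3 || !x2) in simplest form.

!x5 && x1 || !x3

!x5 && x1 && (!x4 || x4) || !x3 && !x2 || !(!!x3 || !x2)
= !x5 && x1 && (!x4 || x4) || !x3 && !x2 || !x3 && x2
= !x5 && x1 || !x3 && !x2 || !x3 && x2
= !x5 && x1 || !x3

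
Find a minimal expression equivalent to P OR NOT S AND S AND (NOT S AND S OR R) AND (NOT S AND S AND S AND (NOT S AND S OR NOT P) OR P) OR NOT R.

P OR NOT S AND S AND (NOT S AND S OR R) AND (NOT S AND S AND S AND (NOT S AND S OR NOT P) OR P) OR NOT R
= P OR NOT S AND S AND (NOT S AND S OR R) AND (NOT S AND S AND (NOT S AND S OR NOT P) OR P) OR NOT R   [idempotence]
= P OR NOT S AND S AND (NOT S AND S AND (NOT S AND S OR NOT P) OR P) OR NOT R   [absorption]
= P OR NOT S AND S AND (NOT S AND S OR P) OR NOT R   [absorption]
= P OR NOT S AND S OR NOT R   [absorption]
= P OR NOT R   [complement / identity]

P OR NOT R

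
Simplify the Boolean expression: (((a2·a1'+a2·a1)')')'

(((a2·a1'+a2·a1)')')'
= ((a2')')'   (distribution)
= a2'   (double negation)

a2'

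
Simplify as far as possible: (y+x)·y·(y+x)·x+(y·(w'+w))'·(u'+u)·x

(y+x)·y·(y+x)·x+(y·(w'+w))'·(u'+u)·x
= (y+x)·y·(y+x)·x+y'·(u'+u)·x   — complement / identity
= (y+x)·y·x+y'·(u'+u)·x   — absorption
= (y+x)·y·x+y'·x   — complement / identity
= y·x+y'·x   — absorption
= x   — distribution

x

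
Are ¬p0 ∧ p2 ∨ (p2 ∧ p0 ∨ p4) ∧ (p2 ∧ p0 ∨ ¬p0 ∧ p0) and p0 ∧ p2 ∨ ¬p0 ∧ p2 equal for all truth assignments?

Yes

E1: ¬p0 ∧ p2 ∨ (p2 ∧ p0 ∨ p4) ∧ (p2 ∧ p0 ∨ ¬p0 ∧ p0)
    = ¬p0 ∧ p2 ∨ (p2 ∧ p0 ∨ p4) ∧ p2 ∧ p0   [complement / identity]
    = ¬p0 ∧ p2 ∨ p2 ∧ p0   [absorption]
    = p2   [distribution]
E2: p0 ∧ p2 ∨ ¬p0 ∧ p2
    = p2   [distribution]
Both reduce to p2, so they are equivalent.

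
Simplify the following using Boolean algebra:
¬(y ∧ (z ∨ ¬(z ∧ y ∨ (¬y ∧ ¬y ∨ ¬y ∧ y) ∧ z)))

¬(y ∧ (z ∨ ¬(z ∧ y ∨ (¬y ∧ ¬y ∨ ¬y ∧ y) ∧ z)))
= ¬(y ∧ (z ∨ ¬(z ∧ y ∨ ¬y ∧ z)))
= ¬(y ∧ (z ∨ ¬z))
= ¬y

¬y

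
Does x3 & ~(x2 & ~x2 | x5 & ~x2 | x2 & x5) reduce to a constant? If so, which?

x3 & ~(x2 & ~x2 | x5 & ~x2 | x2 & x5)
= x3 & ~(x2 & ~x2 | x5)   — distribution
= x3 & ~x5   — complement / identity
This depends on x3, x5, so it is not a constant.

no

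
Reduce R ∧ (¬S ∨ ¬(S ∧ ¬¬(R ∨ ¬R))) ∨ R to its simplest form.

R ∧ (¬S ∨ ¬(S ∧ ¬¬(R ∨ ¬R))) ∨ R
= R ∧ (¬S ∨ ¬(S ∧ (R ∨ ¬R))) ∨ R   — double negation
= R ∧ (¬S ∨ ¬S) ∨ R   — complement / identity
= R ∧ ¬S ∨ R   — idempotence
= R   — absorption

R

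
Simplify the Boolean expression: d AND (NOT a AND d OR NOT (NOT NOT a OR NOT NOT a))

d AND NOT a

d AND (NOT a AND d OR NOT (NOT NOT a OR NOT NOT a))
= d AND (NOT a AND d OR NOT NOT NOT a)   (idempotence)
= d AND (NOT a AND d OR NOT a)   (double negation)
= d AND NOT a   (absorption)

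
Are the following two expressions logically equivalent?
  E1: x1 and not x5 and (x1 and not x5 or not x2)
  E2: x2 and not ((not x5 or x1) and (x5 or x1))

No

E1: x1 and not x5 and (x1 and not x5 or not x2)
    = x1 and not x5   (absorption)
E2: x2 and not ((not x5 or x1) and (x5 or x1))
    = x2 and not (x1 or not x5 and x5)   (distribution)
    = x2 and not x1   (complement / identity)
These differ: at x1=0, x2=1, x5=0, E1 = 0 but E2 = 1.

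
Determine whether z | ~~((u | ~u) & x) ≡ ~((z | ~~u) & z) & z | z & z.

No

E1: z | ~~((u | ~u) & x)
    = z | ~~x   — complement / identity
    = z | x   — double negation
E2: ~((z | ~~u) & z) & z | z & z
    = ~((z | u) & z) & z | z & z   — double negation
    = ~z & z | z & z   — absorption
    = z   — distribution
These differ: at u=0, x=1, z=0, E1 = 1 but E2 = 0.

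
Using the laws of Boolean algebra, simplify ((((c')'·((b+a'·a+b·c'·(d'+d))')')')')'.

((((c')'·((b+a'·a+b·c'·(d'+d))')')')')'
= ((((c')'·((b+a'·a+b·c')')')')')'   [complement / identity]
= ((c'+(b+a'·a+b·c')')')'   [De Morgan]
= ((c'+(b+b·c')')')'   [complement / identity]
= ((c'+b')')'   [absorption]
= c'+b'   [double negation]

c'+b'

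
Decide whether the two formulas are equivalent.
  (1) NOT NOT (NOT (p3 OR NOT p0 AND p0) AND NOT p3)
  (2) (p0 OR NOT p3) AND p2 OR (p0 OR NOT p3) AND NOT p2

E1: NOT NOT (NOT (p3 OR NOT p0 AND p0) AND NOT p3)
    = NOT NOT (NOT p3 AND NOT p3)
    = NOT p3 AND NOT p3
    = NOT p3
E2: (p0 OR NOT p3) AND p2 OR (p0 OR NOT p3) AND NOT p2
    = p0 OR NOT p3
These differ: at p0=1, p2=0, p3=1, E1 = 0 but E2 = 1.

No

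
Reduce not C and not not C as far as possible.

not C and not not C
= not C and C   — double negation
= False   — complement

False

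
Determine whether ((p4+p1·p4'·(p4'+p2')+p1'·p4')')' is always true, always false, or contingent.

always true

((p4+p1·p4'·(p4'+p2')+p1'·p4')')'
= ((p4+p1·p4'+p1'·p4')')'
= ((p4+p4')')'
= p4+p4'
= 1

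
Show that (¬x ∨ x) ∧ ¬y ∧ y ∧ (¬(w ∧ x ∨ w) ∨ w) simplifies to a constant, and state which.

False

(¬x ∨ x) ∧ ¬y ∧ y ∧ (¬(w ∧ x ∨ w) ∨ w)
= (¬x ∨ x) ∧ ¬y ∧ y ∧ (¬w ∨ w)   (absorption)
= (¬x ∨ x) ∧ ¬y ∧ y   (complement / identity)
= ¬y ∧ y   (complement / identity)
= False   (complement)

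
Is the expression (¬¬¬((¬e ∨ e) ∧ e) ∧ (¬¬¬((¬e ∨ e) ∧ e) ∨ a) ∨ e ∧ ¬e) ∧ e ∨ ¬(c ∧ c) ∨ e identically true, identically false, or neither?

neither

(¬¬¬((¬e ∨ e) ∧ e) ∧ (¬¬¬((¬e ∨ e) ∧ e) ∨ a) ∨ e ∧ ¬e) ∧ e ∨ ¬(c ∧ c) ∨ e
= ¬¬¬((¬e ∨ e) ∧ e) ∧ (¬¬¬((¬e ∨ e) ∧ e) ∨ a) ∧ e ∨ ¬(c ∧ c) ∨ e   — complement / identity
= ¬¬¬((¬e ∨ e) ∧ e) ∧ e ∨ ¬(c ∧ c) ∨ e   — absorption
= ¬((¬e ∨ e) ∧ e) ∧ e ∨ ¬(c ∧ c) ∨ e   — double negation
= ¬e ∧ e ∨ ¬(c ∧ c) ∨ e   — complement / identity
= ¬(c ∧ c) ∨ e   — complement / identity
= ¬c ∨ e   — idempotence
This depends on c, e, so it is not a constant.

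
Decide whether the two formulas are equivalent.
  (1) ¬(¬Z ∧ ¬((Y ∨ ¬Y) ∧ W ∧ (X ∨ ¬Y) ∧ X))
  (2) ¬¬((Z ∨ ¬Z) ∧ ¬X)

E1: ¬(¬Z ∧ ¬((Y ∨ ¬Y) ∧ W ∧ (X ∨ ¬Y) ∧ X))
    = ¬(¬Z ∧ ¬(W ∧ (X ∨ ¬Y) ∧ X))   (complement / identity)
    = ¬(¬Z ∧ ¬(W ∧ X))   (absorption)
    = Z ∨ W ∧ X   (De Morgan)
E2: ¬¬((Z ∨ ¬Z) ∧ ¬X)
    = ¬¬¬X   (complement / identity)
    = ¬X   (double negation)
These differ: at W=0, X=1, Y=0, Z=1, E1 = 1 but E2 = 0.

No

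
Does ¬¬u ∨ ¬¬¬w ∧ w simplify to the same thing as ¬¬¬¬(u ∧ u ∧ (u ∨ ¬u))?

Yes

E1: ¬¬u ∨ ¬¬¬w ∧ w
    = ¬¬u ∨ ¬w ∧ w
    = ¬¬u
    = u
E2: ¬¬¬¬(u ∧ u ∧ (u ∨ ¬u))
    = ¬¬¬¬(u ∧ u)
    = ¬¬(u ∧ u)
    = u ∧ u
    = u
Both reduce to u, so they are equivalent.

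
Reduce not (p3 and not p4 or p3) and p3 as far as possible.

False

not (p3 and not p4 or p3) and p3
= not p3 and p3
= False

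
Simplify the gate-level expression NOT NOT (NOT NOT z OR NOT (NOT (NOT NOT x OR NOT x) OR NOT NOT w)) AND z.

z

NOT NOT (NOT NOT z OR NOT (NOT (NOT NOT x OR NOT x) OR NOT NOT w)) AND z
= NOT NOT (NOT NOT z OR NOT (NOT x AND x OR NOT NOT w)) AND z   (De Morgan)
= NOT NOT (NOT NOT z OR NOT NOT NOT w) AND z   (complement / identity)
= NOT (NOT z AND NOT NOT w) AND z   (De Morgan)
= (z OR NOT w) AND z   (De Morgan)
= z   (absorption)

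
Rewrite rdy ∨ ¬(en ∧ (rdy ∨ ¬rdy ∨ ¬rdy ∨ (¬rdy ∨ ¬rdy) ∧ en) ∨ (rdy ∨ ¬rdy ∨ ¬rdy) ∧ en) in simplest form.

rdy ∨ ¬(en ∧ (rdy ∨ ¬rdy ∨ ¬rdy ∨ (¬rdy ∨ ¬rdy) ∧ en) ∨ (rdy ∨ ¬rdy ∨ ¬rdy) ∧ en)
= rdy ∨ ¬(en ∧ (rdy ∨ ¬rdy ∨ ¬rdy) ∨ (rdy ∨ ¬rdy ∨ ¬rdy) ∧ en)   (absorption)
= rdy ∨ ¬((en ∨ en) ∧ (rdy ∨ ¬rdy ∨ ¬rdy))   (distribution)
= rdy ∨ ¬((en ∨ en) ∧ (rdy ∨ ¬rdy))   (idempotence)
= rdy ∨ ¬(en ∧ (rdy ∨ ¬rdy))   (idempotence)
= rdy ∨ ¬en   (complement / identity)

rdy ∨ ¬en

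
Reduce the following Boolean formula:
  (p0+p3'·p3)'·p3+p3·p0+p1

(p0+p3'·p3)'·p3+p3·p0+p1
= p0'·p3+p3·p0+p1
= p3+p1

p3+p1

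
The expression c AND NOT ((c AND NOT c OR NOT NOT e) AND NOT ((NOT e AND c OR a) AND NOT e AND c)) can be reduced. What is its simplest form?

c AND NOT ((c AND NOT c OR NOT NOT e) AND NOT ((NOT e AND c OR a) AND NOT e AND c))
= c AND NOT (NOT NOT e AND NOT ((NOT e AND c OR a) AND NOT e AND c))   (complement / identity)
= c AND (NOT e OR (NOT e AND c OR a) AND NOT e AND c)   (De Morgan)
= c AND (NOT e OR NOT e AND c)   (absorption)
= c AND NOT e   (absorption)

c AND NOT e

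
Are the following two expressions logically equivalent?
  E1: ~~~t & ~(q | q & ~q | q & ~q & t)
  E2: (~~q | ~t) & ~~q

E1: ~~~t & ~(q | q & ~q | q & ~q & t)
    = ~~~t & ~(q | q & ~q)
    = ~~~t & ~q
    = ~t & ~q
E2: (~~q | ~t) & ~~q
    = ~~q
    = q
These differ: at q=1, t=0, E1 = 0 but E2 = 1.

No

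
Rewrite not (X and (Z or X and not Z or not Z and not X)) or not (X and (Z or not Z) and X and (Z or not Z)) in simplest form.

not (X and (Z or X and not Z or not Z and not X)) or not (X and (Z or not Z) and X and (Z or not Z))
= not (X and (Z or not Z)) or not (X and (Z or not Z) and X and (Z or not Z))   (distribution)
= not (X and (Z or not Z)) or not (X and (Z or not Z))   (idempotence)
= not (X and (Z or not Z))   (idempotence)
= not X   (complement / identity)

not X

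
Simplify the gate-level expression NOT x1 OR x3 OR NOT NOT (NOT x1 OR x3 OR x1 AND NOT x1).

NOT x1 OR x3

NOT x1 OR x3 OR NOT NOT (NOT x1 OR x3 OR x1 AND NOT x1)
= NOT x1 OR x3 OR NOT x1 OR x3 OR x1 AND NOT x1   (double negation)
= NOT x1 OR x3 OR NOT x1 OR x3   (complement / identity)
= NOT x1 OR x3   (idempotence)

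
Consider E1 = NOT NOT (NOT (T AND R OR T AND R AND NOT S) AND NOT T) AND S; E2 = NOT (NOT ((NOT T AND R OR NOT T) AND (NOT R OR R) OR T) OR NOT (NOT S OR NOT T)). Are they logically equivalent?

E1: NOT NOT (NOT (T AND R OR T AND R AND NOT S) AND NOT T) AND S
    = NOT (T AND R OR T AND R AND NOT S OR T) AND S
    = NOT (T AND R OR T) AND S
    = NOT T AND S
E2: NOT (NOT ((NOT T AND R OR NOT T) AND (NOT R OR R) OR T) OR NOT (NOT S OR NOT T))
    = NOT (NOT (NOT T AND (NOT R OR R) OR T) OR NOT (NOT S OR NOT T))
    = (NOT T AND (NOT R OR R) OR T) AND (NOT S OR NOT T)
    = (NOT T OR T) AND (NOT S OR NOT T)
    = NOT S OR NOT T
These differ: at R=0, S=0, T=1, E1 = 0 but E2 = 1.

No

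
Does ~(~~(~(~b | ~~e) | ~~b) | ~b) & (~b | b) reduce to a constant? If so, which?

~(~~(~(~b | ~~e) | ~~b) | ~b) & (~b | b)
= ~(~~(~(~b | ~~e) | ~~b) | ~b)
= ~(~~(b & ~e | ~~b) | ~b)
= ~(~~(b & ~e | b) | ~b)
= ~(~~b | ~b)
= ~b & b
= 0

yes, False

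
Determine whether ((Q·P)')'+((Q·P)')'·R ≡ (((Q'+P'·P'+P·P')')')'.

Yes

E1: ((Q·P)')'+((Q·P)')'·R
    = ((Q·P)')'   — absorption
    = Q·P   — double negation
E2: (((Q'+P'·P'+P·P')')')'
    = (Q'+P'·P'+P·P')'   — double negation
    = (Q'+P')'   — distribution
    = Q·P   — De Morgan
Both reduce to Q·P, so they are equivalent.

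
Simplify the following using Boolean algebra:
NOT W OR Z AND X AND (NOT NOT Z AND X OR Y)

NOT W OR Z AND X AND (NOT NOT Z AND X OR Y)
= NOT W OR Z AND X AND (Z AND X OR Y)   (double negation)
= NOT W OR Z AND X   (absorption)

NOT W OR Z AND X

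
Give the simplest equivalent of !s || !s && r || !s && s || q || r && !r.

!s || !s && r || !s && s || q || r && !r
= !s || !s && r || q || r && !r   — complement / identity
= !s || !s && r || q   — complement / identity
= !s || q   — absorption

!s || q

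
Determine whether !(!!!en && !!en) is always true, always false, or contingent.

always true

!(!!!en && !!en)
= !(!en && !!en)   [double negation]
= en || !en   [De Morgan]
= true   [complement]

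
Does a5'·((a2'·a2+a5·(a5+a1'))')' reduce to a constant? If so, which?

yes, False

a5'·((a2'·a2+a5·(a5+a1'))')'
= a5'·(a2'·a2+a5·(a5+a1'))   (double negation)
= a5'·(a2'·a2+a5)   (absorption)
= a5'·a5   (complement / identity)
= 0   (complement)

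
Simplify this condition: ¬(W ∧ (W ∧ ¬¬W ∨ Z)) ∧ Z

¬(W ∧ (W ∧ ¬¬W ∨ Z)) ∧ Z
= ¬(W ∧ (W ∧ W ∨ Z)) ∧ Z   [double negation]
= ¬(W ∧ (W ∨ Z)) ∧ Z   [idempotence]
= ¬W ∧ Z   [absorption]

¬W ∧ Z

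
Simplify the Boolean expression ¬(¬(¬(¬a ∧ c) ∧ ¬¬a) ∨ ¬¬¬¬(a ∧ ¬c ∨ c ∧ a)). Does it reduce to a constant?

False

¬(¬(¬(¬a ∧ c) ∧ ¬¬a) ∨ ¬¬¬¬(a ∧ ¬c ∨ c ∧ a))
= ¬(¬(¬(¬a ∧ c) ∧ ¬¬a) ∨ ¬¬¬¬a)   (distribution)
= ¬(¬a ∧ c ∨ ¬a ∨ ¬¬¬¬a)   (De Morgan)
= ¬(¬a ∨ ¬¬¬¬a)   (absorption)
= a ∧ ¬¬¬a   (De Morgan)
= a ∧ ¬a   (double negation)
= False   (complement)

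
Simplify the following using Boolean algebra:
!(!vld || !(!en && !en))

!(!vld || !(!en && !en))
= !(!vld || !!en)   [idempotence]
= vld && !en   [De Morgan]

vld && !en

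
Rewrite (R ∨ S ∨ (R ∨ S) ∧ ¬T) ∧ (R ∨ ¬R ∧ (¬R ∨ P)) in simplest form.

(R ∨ S ∨ (R ∨ S) ∧ ¬T) ∧ (R ∨ ¬R ∧ (¬R ∨ P))
= (R ∨ S ∨ (R ∨ S) ∧ ¬T) ∧ (R ∨ ¬R)   — absorption
= (R ∨ S) ∧ (R ∨ ¬R)   — absorption
= R ∨ S   — complement / identity

R ∨ S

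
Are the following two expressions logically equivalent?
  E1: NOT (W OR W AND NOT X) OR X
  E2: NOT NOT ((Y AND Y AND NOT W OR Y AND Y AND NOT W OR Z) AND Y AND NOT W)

E1: NOT (W OR W AND NOT X) OR X
    = NOT W OR X
E2: NOT NOT ((Y AND Y AND NOT W OR Y AND Y AND NOT W OR Z) AND Y AND NOT W)
    = NOT NOT ((Y AND Y AND NOT W OR Z) AND Y AND NOT W)
    = NOT NOT ((Y AND NOT W OR Z) AND Y AND NOT W)
    = NOT NOT (Y AND NOT W)
    = Y AND NOT W
These differ: at W=0, X=1, Y=0, Z=0, E1 = 1 but E2 = 0.

No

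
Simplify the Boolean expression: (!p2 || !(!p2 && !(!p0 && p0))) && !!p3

p3

(!p2 || !(!p2 && !(!p0 && p0))) && !!p3
= (!p2 || p2 || !p0 && p0) && !!p3   [De Morgan]
= (!p2 || p2) && !!p3   [complement / identity]
= (!p2 || p2) && p3   [double negation]
= p3   [complement / identity]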